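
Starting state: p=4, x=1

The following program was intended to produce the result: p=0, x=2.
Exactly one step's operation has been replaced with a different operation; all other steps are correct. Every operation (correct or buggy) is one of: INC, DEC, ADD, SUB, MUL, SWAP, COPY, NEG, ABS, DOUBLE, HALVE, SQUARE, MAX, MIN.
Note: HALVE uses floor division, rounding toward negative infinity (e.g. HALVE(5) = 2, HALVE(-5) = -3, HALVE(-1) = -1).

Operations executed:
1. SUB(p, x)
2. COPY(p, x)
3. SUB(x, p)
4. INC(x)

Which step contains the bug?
Step 3

Trace with buggy code:
Initial: p=4, x=1
After step 1: p=3, x=1
After step 2: p=1, x=1
After step 3: p=1, x=0
After step 4: p=1, x=1
Actual final p=1, x=1 ≠ expected p=0, x=2.
Step 3 is the only position where a single-operation replacement can produce the expected result.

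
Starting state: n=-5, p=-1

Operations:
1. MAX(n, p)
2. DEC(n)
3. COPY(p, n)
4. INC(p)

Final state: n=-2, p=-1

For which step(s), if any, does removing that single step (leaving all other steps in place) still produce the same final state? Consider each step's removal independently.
None - removing any single step changes the final result

Testing removal of each single step:
Without step 1: final = n=-6, p=-5 (different)
Without step 2: final = n=-1, p=0 (different)
Without step 3: final = n=-2, p=0 (different)
Without step 4: final = n=-2, p=-2 (different)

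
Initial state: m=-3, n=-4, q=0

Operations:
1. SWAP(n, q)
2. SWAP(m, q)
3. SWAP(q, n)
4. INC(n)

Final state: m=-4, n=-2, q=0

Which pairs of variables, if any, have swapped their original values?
None

Comparing initial and final values:
m: -3 → -4
q: 0 → 0
n: -4 → -2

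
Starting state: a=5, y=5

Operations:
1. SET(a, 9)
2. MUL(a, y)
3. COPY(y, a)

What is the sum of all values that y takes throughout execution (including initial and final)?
60

Values of y at each step:
Initial: y = 5
After step 1: y = 5
After step 2: y = 5
After step 3: y = 45
Sum = 5 + 5 + 5 + 45 = 60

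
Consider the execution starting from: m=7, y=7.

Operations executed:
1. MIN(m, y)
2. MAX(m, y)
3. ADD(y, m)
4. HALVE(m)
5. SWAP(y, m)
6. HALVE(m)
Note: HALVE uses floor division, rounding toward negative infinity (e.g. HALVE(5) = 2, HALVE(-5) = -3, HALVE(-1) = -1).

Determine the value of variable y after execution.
y = 3

Tracing execution:
Step 1: MIN(m, y) → y = 7
Step 2: MAX(m, y) → y = 7
Step 3: ADD(y, m) → y = 14
Step 4: HALVE(m) → y = 14
Step 5: SWAP(y, m) → y = 3
Step 6: HALVE(m) → y = 3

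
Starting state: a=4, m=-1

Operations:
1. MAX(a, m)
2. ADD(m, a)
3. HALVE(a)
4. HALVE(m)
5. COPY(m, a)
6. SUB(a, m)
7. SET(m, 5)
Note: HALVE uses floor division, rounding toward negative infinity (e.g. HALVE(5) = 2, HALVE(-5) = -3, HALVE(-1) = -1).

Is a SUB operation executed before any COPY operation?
No

First SUB: step 6
First COPY: step 5
Since 6 > 5, COPY comes first.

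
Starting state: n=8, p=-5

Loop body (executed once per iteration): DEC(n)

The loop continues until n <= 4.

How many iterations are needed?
4

Tracing iterations:
Initial: n=8, p=-5
After iteration 1: n=7, p=-5
After iteration 2: n=6, p=-5
After iteration 3: n=5, p=-5
After iteration 4: n=4, p=-5
n <= 4 now holds, so the loop exits after 4 iterations.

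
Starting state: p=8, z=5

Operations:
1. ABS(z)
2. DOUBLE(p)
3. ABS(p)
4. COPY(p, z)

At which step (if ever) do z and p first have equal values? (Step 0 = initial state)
Step 4

z and p first become equal after step 4.

Comparing values at each step:
Initial: z=5, p=8
After step 1: z=5, p=8
After step 2: z=5, p=16
After step 3: z=5, p=16
After step 4: z=5, p=5 ← equal!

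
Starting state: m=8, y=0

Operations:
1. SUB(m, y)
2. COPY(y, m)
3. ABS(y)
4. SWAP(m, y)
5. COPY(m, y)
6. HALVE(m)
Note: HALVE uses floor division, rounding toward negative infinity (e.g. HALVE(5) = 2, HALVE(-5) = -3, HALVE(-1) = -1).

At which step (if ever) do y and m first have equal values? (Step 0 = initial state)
Step 2

y and m first become equal after step 2.

Comparing values at each step:
Initial: y=0, m=8
After step 1: y=0, m=8
After step 2: y=8, m=8 ← equal!
After step 3: y=8, m=8 ← equal!
After step 4: y=8, m=8 ← equal!
After step 5: y=8, m=8 ← equal!
After step 6: y=8, m=4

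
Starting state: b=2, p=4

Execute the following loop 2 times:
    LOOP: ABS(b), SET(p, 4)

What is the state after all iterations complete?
b=2, p=4

Iteration trace:
Start: b=2, p=4
After iteration 1: b=2, p=4
After iteration 2: b=2, p=4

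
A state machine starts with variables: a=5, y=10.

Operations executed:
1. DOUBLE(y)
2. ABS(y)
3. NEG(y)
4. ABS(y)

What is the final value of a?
a = 5

Tracing execution:
Step 1: DOUBLE(y) → a = 5
Step 2: ABS(y) → a = 5
Step 3: NEG(y) → a = 5
Step 4: ABS(y) → a = 5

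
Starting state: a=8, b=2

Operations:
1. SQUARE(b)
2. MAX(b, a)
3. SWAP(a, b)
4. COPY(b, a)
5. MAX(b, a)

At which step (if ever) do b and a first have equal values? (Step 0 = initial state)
Step 2

b and a first become equal after step 2.

Comparing values at each step:
Initial: b=2, a=8
After step 1: b=4, a=8
After step 2: b=8, a=8 ← equal!
After step 3: b=8, a=8 ← equal!
After step 4: b=8, a=8 ← equal!
After step 5: b=8, a=8 ← equal!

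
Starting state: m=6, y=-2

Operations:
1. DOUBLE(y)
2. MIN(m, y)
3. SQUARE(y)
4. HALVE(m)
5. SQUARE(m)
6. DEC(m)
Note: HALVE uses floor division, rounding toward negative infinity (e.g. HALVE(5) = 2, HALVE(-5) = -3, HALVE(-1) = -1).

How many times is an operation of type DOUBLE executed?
1

Counting DOUBLE operations:
Step 1: DOUBLE(y) ← DOUBLE
Total: 1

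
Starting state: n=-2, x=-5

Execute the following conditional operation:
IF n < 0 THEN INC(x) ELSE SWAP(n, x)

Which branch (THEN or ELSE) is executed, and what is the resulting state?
Branch: THEN, Final state: n=-2, x=-4

Evaluating condition: n < 0
n = -2
Condition is True, so THEN branch executes
After INC(x): n=-2, x=-4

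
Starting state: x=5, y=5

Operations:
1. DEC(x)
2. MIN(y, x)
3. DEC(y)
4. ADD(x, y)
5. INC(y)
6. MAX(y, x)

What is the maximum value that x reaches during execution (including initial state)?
7

Values of x at each step:
Initial: x = 5
After step 1: x = 4
After step 2: x = 4
After step 3: x = 4
After step 4: x = 7 ← maximum
After step 5: x = 7
After step 6: x = 7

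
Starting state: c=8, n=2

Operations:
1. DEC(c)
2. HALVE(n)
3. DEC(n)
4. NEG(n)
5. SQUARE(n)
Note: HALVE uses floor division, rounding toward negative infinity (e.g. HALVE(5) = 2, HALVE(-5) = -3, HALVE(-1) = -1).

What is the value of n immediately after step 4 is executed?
n = 0

Tracing n through execution:
Initial: n = 2
After step 1 (DEC(c)): n = 2
After step 2 (HALVE(n)): n = 1
After step 3 (DEC(n)): n = 0
After step 4 (NEG(n)): n = 0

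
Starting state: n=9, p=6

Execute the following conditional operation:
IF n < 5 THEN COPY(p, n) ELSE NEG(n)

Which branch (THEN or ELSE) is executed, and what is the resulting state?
Branch: ELSE, Final state: n=-9, p=6

Evaluating condition: n < 5
n = 9
Condition is False, so ELSE branch executes
After NEG(n): n=-9, p=6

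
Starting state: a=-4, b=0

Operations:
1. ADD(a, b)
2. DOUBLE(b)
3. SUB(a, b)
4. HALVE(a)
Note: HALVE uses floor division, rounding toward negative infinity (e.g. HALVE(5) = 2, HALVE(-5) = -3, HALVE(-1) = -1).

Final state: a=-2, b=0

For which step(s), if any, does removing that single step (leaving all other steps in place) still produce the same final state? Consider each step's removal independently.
Step(s) 1, 2, 3

Testing removal of each single step:
Without step 1: final = a=-2, b=0 (same)
Without step 2: final = a=-2, b=0 (same)
Without step 3: final = a=-2, b=0 (same)
Without step 4: final = a=-4, b=0 (different)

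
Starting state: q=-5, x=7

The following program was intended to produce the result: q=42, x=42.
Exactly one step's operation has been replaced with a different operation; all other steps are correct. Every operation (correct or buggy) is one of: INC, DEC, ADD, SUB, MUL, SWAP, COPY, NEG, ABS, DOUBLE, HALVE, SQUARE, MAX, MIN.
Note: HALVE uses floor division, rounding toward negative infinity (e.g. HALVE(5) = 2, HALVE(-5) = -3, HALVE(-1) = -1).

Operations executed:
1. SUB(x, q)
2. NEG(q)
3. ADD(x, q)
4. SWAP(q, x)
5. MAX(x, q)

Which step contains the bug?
Step 1

Trace with buggy code:
Initial: q=-5, x=7
After step 1: q=-5, x=12
After step 2: q=5, x=12
After step 3: q=5, x=17
After step 4: q=17, x=5
After step 5: q=17, x=17
Actual final q=17, x=17 ≠ expected q=42, x=42.
Step 1 is the only position where a single-operation replacement can produce the expected result.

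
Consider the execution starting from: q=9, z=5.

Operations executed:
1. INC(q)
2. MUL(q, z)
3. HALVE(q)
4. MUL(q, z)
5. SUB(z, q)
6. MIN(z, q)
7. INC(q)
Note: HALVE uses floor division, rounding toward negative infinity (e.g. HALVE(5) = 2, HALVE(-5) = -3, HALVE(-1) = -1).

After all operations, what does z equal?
z = -120

Tracing execution:
Step 1: INC(q) → z = 5
Step 2: MUL(q, z) → z = 5
Step 3: HALVE(q) → z = 5
Step 4: MUL(q, z) → z = 5
Step 5: SUB(z, q) → z = -120
Step 6: MIN(z, q) → z = -120
Step 7: INC(q) → z = -120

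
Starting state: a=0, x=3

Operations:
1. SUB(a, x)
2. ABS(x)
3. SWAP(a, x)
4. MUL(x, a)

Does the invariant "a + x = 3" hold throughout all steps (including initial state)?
No, violated after step 1

The invariant is violated after step 1.

State at each step:
Initial: a=0, x=3
After step 1: a=-3, x=3
After step 2: a=-3, x=3
After step 3: a=3, x=-3
After step 4: a=3, x=-9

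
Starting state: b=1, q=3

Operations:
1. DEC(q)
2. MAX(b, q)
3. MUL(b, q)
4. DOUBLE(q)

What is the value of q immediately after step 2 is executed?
q = 2

Tracing q through execution:
Initial: q = 3
After step 1 (DEC(q)): q = 2
After step 2 (MAX(b, q)): q = 2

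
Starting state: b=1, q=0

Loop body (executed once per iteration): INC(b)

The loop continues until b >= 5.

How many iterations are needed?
4

Tracing iterations:
Initial: b=1, q=0
After iteration 1: b=2, q=0
After iteration 2: b=3, q=0
After iteration 3: b=4, q=0
After iteration 4: b=5, q=0
b >= 5 now holds, so the loop exits after 4 iterations.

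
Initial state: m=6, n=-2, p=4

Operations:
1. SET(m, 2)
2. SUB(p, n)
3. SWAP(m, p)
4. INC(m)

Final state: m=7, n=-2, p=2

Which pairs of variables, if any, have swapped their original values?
None

Comparing initial and final values:
p: 4 → 2
n: -2 → -2
m: 6 → 7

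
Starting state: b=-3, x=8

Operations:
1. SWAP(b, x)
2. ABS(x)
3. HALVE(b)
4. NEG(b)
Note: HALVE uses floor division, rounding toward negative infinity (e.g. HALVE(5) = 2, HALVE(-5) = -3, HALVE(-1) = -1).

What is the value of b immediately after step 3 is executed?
b = 4

Tracing b through execution:
Initial: b = -3
After step 1 (SWAP(b, x)): b = 8
After step 2 (ABS(x)): b = 8
After step 3 (HALVE(b)): b = 4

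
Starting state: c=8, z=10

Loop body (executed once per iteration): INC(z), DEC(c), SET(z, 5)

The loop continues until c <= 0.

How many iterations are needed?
8

Tracing iterations:
Initial: c=8, z=10
After iteration 1: c=7, z=5
After iteration 2: c=6, z=5
After iteration 3: c=5, z=5
After iteration 4: c=4, z=5
After iteration 5: c=3, z=5
After iteration 6: c=2, z=5
After iteration 7: c=1, z=5
After iteration 8: c=0, z=5
c <= 0 now holds, so the loop exits after 8 iterations.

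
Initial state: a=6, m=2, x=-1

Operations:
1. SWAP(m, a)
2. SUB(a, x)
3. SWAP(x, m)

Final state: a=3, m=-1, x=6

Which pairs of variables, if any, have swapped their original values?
None

Comparing initial and final values:
m: 2 → -1
x: -1 → 6
a: 6 → 3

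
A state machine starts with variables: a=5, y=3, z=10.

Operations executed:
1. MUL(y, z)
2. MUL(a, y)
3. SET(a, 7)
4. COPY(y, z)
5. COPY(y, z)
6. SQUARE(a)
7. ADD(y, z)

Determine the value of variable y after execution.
y = 20

Tracing execution:
Step 1: MUL(y, z) → y = 30
Step 2: MUL(a, y) → y = 30
Step 3: SET(a, 7) → y = 30
Step 4: COPY(y, z) → y = 10
Step 5: COPY(y, z) → y = 10
Step 6: SQUARE(a) → y = 10
Step 7: ADD(y, z) → y = 20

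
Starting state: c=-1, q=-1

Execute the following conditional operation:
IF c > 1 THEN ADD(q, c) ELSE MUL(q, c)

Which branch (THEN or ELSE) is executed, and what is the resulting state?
Branch: ELSE, Final state: c=-1, q=1

Evaluating condition: c > 1
c = -1
Condition is False, so ELSE branch executes
After MUL(q, c): c=-1, q=1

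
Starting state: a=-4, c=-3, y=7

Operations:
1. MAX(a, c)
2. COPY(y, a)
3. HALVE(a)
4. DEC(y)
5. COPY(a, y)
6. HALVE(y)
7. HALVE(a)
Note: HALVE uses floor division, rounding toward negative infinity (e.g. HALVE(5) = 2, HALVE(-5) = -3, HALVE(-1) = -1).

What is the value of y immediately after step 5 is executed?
y = -4

Tracing y through execution:
Initial: y = 7
After step 1 (MAX(a, c)): y = 7
After step 2 (COPY(y, a)): y = -3
After step 3 (HALVE(a)): y = -3
After step 4 (DEC(y)): y = -4
After step 5 (COPY(a, y)): y = -4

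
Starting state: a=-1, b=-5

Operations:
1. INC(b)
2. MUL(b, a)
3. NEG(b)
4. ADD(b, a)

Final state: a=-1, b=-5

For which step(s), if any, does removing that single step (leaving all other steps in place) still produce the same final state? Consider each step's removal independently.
None - removing any single step changes the final result

Testing removal of each single step:
Without step 1: final = a=-1, b=-6 (different)
Without step 2: final = a=-1, b=3 (different)
Without step 3: final = a=-1, b=3 (different)
Without step 4: final = a=-1, b=-4 (different)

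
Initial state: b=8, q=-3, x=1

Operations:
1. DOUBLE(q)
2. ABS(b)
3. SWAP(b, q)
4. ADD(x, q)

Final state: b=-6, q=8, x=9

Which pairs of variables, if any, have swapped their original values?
None

Comparing initial and final values:
q: -3 → 8
x: 1 → 9
b: 8 → -6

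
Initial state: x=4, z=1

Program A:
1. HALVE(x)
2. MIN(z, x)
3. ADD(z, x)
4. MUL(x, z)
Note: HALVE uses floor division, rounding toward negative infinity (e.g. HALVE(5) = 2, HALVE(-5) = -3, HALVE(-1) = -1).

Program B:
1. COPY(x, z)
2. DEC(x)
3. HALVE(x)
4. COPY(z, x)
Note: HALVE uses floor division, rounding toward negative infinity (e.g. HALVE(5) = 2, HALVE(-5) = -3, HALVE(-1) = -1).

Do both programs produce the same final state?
No

Program A final state: x=6, z=3
Program B final state: x=0, z=0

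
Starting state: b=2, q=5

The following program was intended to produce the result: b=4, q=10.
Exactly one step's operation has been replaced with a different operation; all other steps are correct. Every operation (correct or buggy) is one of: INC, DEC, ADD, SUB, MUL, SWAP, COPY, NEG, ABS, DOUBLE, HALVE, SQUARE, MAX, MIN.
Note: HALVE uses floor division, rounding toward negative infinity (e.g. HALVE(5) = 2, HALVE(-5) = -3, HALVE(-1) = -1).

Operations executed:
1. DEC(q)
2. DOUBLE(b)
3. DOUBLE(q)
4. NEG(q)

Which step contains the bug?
Step 1

Trace with buggy code:
Initial: b=2, q=5
After step 1: b=2, q=4
After step 2: b=4, q=4
After step 3: b=4, q=8
After step 4: b=4, q=-8
Actual final b=4, q=-8 ≠ expected b=4, q=10.
Step 1 is the only position where a single-operation replacement can produce the expected result.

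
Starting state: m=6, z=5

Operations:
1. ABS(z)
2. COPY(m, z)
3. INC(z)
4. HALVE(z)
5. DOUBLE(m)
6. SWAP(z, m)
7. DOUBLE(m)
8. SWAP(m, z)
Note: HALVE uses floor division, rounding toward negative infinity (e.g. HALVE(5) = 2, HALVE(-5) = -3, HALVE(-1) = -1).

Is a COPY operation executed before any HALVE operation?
Yes

First COPY: step 2
First HALVE: step 4
Since 2 < 4, COPY comes first.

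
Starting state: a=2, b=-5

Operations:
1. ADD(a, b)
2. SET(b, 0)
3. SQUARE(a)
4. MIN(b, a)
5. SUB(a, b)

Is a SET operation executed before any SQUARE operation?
Yes

First SET: step 2
First SQUARE: step 3
Since 2 < 3, SET comes first.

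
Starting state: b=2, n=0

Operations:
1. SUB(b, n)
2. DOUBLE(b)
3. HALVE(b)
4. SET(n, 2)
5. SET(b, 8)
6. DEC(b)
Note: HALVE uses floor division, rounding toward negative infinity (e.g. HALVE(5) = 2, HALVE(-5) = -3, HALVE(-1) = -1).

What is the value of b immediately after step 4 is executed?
b = 2

Tracing b through execution:
Initial: b = 2
After step 1 (SUB(b, n)): b = 2
After step 2 (DOUBLE(b)): b = 4
After step 3 (HALVE(b)): b = 2
After step 4 (SET(n, 2)): b = 2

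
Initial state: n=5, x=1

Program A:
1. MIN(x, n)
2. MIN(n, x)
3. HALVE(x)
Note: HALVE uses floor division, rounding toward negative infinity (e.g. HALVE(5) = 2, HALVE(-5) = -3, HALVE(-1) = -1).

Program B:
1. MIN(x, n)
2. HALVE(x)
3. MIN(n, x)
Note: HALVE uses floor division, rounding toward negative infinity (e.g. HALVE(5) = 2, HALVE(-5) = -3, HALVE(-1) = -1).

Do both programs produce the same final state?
No

Program A final state: n=1, x=0
Program B final state: n=0, x=0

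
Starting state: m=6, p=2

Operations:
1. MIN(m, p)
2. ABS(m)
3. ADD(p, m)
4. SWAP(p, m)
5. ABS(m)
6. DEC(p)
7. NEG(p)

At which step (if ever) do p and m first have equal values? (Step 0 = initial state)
Step 1

p and m first become equal after step 1.

Comparing values at each step:
Initial: p=2, m=6
After step 1: p=2, m=2 ← equal!
After step 2: p=2, m=2 ← equal!
After step 3: p=4, m=2
After step 4: p=2, m=4
After step 5: p=2, m=4
After step 6: p=1, m=4
After step 7: p=-1, m=4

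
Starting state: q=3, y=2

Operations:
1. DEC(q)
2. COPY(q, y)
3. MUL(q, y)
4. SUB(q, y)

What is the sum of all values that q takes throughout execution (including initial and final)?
13

Values of q at each step:
Initial: q = 3
After step 1: q = 2
After step 2: q = 2
After step 3: q = 4
After step 4: q = 2
Sum = 3 + 2 + 2 + 4 + 2 = 13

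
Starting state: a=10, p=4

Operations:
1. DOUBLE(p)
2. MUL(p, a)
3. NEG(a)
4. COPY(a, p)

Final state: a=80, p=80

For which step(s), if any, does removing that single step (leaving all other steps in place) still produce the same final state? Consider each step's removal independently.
Step(s) 3

Testing removal of each single step:
Without step 1: final = a=40, p=40 (different)
Without step 2: final = a=8, p=8 (different)
Without step 3: final = a=80, p=80 (same)
Without step 4: final = a=-10, p=80 (different)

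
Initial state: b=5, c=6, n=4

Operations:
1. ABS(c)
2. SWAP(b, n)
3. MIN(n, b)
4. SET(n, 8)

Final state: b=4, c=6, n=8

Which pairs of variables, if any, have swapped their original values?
None

Comparing initial and final values:
b: 5 → 4
n: 4 → 8
c: 6 → 6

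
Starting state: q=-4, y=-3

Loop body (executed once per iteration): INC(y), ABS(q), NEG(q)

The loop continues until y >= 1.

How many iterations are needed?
4

Tracing iterations:
Initial: q=-4, y=-3
After iteration 1: q=-4, y=-2
After iteration 2: q=-4, y=-1
After iteration 3: q=-4, y=0
After iteration 4: q=-4, y=1
y >= 1 now holds, so the loop exits after 4 iterations.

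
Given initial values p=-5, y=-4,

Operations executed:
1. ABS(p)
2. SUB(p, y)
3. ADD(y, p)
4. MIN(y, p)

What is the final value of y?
y = 5

Tracing execution:
Step 1: ABS(p) → y = -4
Step 2: SUB(p, y) → y = -4
Step 3: ADD(y, p) → y = 5
Step 4: MIN(y, p) → y = 5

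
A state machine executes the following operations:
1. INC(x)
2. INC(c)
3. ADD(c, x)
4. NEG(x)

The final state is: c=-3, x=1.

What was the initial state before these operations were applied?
c=-3, x=-2

Working backwards:
Final state: c=-3, x=1
Before step 4 (NEG(x)): c=-3, x=-1
Before step 3 (ADD(c, x)): c=-2, x=-1
Before step 2 (INC(c)): c=-3, x=-1
Before step 1 (INC(x)): c=-3, x=-2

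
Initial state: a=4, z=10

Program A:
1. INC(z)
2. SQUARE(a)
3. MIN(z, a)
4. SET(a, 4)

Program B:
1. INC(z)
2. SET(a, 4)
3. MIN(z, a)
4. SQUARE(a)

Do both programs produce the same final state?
No

Program A final state: a=4, z=11
Program B final state: a=16, z=4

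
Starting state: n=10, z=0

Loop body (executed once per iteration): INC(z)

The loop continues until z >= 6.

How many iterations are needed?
6

Tracing iterations:
Initial: n=10, z=0
After iteration 1: n=10, z=1
After iteration 2: n=10, z=2
After iteration 3: n=10, z=3
After iteration 4: n=10, z=4
After iteration 5: n=10, z=5
After iteration 6: n=10, z=6
z >= 6 now holds, so the loop exits after 6 iterations.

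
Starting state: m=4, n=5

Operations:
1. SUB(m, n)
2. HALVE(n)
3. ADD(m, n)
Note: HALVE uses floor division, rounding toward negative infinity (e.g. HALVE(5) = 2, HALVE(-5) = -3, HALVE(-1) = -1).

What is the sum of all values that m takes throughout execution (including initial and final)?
3

Values of m at each step:
Initial: m = 4
After step 1: m = -1
After step 2: m = -1
After step 3: m = 1
Sum = 4 + -1 + -1 + 1 = 3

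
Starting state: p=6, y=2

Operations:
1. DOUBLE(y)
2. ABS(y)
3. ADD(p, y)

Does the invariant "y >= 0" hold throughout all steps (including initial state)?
Yes

The invariant holds at every step.

State at each step:
Initial: p=6, y=2
After step 1: p=6, y=4
After step 2: p=6, y=4
After step 3: p=10, y=4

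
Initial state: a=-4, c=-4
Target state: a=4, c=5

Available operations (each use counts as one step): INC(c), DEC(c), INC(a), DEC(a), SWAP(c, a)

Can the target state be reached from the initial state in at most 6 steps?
No

The target state cannot be reached within 6 steps.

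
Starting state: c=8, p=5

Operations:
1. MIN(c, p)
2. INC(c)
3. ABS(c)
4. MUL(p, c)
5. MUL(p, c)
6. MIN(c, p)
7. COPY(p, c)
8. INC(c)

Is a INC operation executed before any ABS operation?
Yes

First INC: step 2
First ABS: step 3
Since 2 < 3, INC comes first.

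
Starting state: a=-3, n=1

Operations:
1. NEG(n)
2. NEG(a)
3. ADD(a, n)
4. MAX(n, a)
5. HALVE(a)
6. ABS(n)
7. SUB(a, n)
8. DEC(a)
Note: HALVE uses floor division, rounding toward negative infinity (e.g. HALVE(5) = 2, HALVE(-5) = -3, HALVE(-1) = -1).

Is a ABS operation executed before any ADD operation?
No

First ABS: step 6
First ADD: step 3
Since 6 > 3, ADD comes first.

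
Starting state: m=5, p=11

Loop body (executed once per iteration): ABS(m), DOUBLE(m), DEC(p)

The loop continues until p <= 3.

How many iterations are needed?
8

Tracing iterations:
Initial: m=5, p=11
After iteration 1: m=10, p=10
After iteration 2: m=20, p=9
After iteration 3: m=40, p=8
After iteration 4: m=80, p=7
After iteration 5: m=160, p=6
After iteration 6: m=320, p=5
After iteration 7: m=640, p=4
After iteration 8: m=1280, p=3
p <= 3 now holds, so the loop exits after 8 iterations.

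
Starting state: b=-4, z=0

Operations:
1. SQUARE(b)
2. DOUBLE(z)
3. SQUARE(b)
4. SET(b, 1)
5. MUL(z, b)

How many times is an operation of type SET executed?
1

Counting SET operations:
Step 4: SET(b, 1) ← SET
Total: 1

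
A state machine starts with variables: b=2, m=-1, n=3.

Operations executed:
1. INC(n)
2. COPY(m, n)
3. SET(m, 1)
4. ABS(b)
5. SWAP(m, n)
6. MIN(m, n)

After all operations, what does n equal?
n = 1

Tracing execution:
Step 1: INC(n) → n = 4
Step 2: COPY(m, n) → n = 4
Step 3: SET(m, 1) → n = 4
Step 4: ABS(b) → n = 4
Step 5: SWAP(m, n) → n = 1
Step 6: MIN(m, n) → n = 1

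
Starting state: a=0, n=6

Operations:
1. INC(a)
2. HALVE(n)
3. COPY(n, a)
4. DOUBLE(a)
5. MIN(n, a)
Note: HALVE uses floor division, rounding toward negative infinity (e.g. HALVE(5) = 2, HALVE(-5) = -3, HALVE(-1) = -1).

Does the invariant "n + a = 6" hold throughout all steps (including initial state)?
No, violated after step 1

The invariant is violated after step 1.

State at each step:
Initial: a=0, n=6
After step 1: a=1, n=6
After step 2: a=1, n=3
After step 3: a=1, n=1
After step 4: a=2, n=1
After step 5: a=2, n=1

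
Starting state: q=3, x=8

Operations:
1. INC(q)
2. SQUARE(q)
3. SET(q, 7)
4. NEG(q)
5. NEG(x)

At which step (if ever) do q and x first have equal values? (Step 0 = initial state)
Never

q and x never become equal during execution.

Comparing values at each step:
Initial: q=3, x=8
After step 1: q=4, x=8
After step 2: q=16, x=8
After step 3: q=7, x=8
After step 4: q=-7, x=8
After step 5: q=-7, x=-8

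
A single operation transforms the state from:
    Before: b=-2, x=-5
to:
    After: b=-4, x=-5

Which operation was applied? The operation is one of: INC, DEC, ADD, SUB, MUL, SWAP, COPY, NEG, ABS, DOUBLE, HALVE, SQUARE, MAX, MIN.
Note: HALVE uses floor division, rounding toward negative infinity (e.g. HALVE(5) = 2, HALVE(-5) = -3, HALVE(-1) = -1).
DOUBLE(b)

Analyzing the change:
Before: b=-2, x=-5
After: b=-4, x=-5
Variable b changed from -2 to -4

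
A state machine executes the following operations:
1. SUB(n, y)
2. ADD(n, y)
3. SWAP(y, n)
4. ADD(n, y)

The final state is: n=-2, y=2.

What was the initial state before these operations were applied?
n=2, y=-4

Working backwards:
Final state: n=-2, y=2
Before step 4 (ADD(n, y)): n=-4, y=2
Before step 3 (SWAP(y, n)): n=2, y=-4
Before step 2 (ADD(n, y)): n=6, y=-4
Before step 1 (SUB(n, y)): n=2, y=-4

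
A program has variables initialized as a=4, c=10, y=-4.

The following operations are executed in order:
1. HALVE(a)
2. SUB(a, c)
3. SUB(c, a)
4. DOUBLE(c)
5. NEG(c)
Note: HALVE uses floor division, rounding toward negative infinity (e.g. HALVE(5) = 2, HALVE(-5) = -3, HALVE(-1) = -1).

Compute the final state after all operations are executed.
{a: -8, c: -36, y: -4}

Step-by-step execution:
Initial: a=4, c=10, y=-4
After step 1 (HALVE(a)): a=2, c=10, y=-4
After step 2 (SUB(a, c)): a=-8, c=10, y=-4
After step 3 (SUB(c, a)): a=-8, c=18, y=-4
After step 4 (DOUBLE(c)): a=-8, c=36, y=-4
After step 5 (NEG(c)): a=-8, c=-36, y=-4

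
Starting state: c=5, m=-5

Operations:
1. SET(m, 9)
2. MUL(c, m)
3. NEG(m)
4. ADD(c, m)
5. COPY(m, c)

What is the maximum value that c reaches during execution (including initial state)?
45

Values of c at each step:
Initial: c = 5
After step 1: c = 5
After step 2: c = 45 ← maximum
After step 3: c = 45
After step 4: c = 36
After step 5: c = 36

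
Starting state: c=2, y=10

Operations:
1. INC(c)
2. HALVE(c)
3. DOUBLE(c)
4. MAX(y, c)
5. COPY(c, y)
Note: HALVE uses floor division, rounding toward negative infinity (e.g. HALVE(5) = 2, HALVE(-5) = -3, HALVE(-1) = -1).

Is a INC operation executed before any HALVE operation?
Yes

First INC: step 1
First HALVE: step 2
Since 1 < 2, INC comes first.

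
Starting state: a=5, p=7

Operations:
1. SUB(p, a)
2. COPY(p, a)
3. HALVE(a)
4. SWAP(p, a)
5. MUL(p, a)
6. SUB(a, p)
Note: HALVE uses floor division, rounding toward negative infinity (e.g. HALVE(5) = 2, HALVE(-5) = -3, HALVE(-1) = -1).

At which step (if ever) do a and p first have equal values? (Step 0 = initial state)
Step 2

a and p first become equal after step 2.

Comparing values at each step:
Initial: a=5, p=7
After step 1: a=5, p=2
After step 2: a=5, p=5 ← equal!
After step 3: a=2, p=5
After step 4: a=5, p=2
After step 5: a=5, p=10
After step 6: a=-5, p=10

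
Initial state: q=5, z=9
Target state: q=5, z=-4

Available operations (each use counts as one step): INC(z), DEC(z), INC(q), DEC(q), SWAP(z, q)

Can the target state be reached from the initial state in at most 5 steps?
No

The target state cannot be reached within 5 steps.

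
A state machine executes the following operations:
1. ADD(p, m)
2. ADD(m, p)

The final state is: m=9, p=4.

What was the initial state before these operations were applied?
m=5, p=-1

Working backwards:
Final state: m=9, p=4
Before step 2 (ADD(m, p)): m=5, p=4
Before step 1 (ADD(p, m)): m=5, p=-1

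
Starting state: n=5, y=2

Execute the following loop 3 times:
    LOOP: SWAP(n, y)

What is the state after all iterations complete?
n=2, y=5

Iteration trace:
Start: n=5, y=2
After iteration 1: n=2, y=5
After iteration 2: n=5, y=2
After iteration 3: n=2, y=5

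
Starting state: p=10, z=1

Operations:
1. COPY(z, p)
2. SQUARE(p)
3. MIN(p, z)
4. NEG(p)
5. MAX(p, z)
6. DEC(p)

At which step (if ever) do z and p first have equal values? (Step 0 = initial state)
Step 1

z and p first become equal after step 1.

Comparing values at each step:
Initial: z=1, p=10
After step 1: z=10, p=10 ← equal!
After step 2: z=10, p=100
After step 3: z=10, p=10 ← equal!
After step 4: z=10, p=-10
After step 5: z=10, p=10 ← equal!
After step 6: z=10, p=9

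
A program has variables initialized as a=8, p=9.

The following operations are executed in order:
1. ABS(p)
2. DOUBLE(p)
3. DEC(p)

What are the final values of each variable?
{a: 8, p: 17}

Step-by-step execution:
Initial: a=8, p=9
After step 1 (ABS(p)): a=8, p=9
After step 2 (DOUBLE(p)): a=8, p=18
After step 3 (DEC(p)): a=8, p=17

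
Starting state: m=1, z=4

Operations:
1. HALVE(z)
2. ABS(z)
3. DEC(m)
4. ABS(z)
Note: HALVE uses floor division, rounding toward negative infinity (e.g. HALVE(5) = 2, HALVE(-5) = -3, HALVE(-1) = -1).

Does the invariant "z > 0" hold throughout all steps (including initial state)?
Yes

The invariant holds at every step.

State at each step:
Initial: m=1, z=4
After step 1: m=1, z=2
After step 2: m=1, z=2
After step 3: m=0, z=2
After step 4: m=0, z=2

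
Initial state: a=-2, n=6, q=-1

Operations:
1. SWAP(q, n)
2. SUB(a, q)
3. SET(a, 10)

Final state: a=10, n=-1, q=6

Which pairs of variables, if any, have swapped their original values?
(q, n)

Comparing initial and final values:
q: -1 → 6
a: -2 → 10
n: 6 → -1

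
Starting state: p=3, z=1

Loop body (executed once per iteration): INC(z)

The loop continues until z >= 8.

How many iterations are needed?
7

Tracing iterations:
Initial: p=3, z=1
After iteration 1: p=3, z=2
After iteration 2: p=3, z=3
After iteration 3: p=3, z=4
After iteration 4: p=3, z=5
After iteration 5: p=3, z=6
After iteration 6: p=3, z=7
After iteration 7: p=3, z=8
z >= 8 now holds, so the loop exits after 7 iterations.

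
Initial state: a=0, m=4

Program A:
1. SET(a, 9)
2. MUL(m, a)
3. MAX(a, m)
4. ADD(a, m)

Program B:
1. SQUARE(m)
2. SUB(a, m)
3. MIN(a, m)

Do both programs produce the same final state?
No

Program A final state: a=72, m=36
Program B final state: a=-16, m=16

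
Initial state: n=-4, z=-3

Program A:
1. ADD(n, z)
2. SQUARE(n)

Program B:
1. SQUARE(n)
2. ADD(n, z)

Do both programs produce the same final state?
No

Program A final state: n=49, z=-3
Program B final state: n=13, z=-3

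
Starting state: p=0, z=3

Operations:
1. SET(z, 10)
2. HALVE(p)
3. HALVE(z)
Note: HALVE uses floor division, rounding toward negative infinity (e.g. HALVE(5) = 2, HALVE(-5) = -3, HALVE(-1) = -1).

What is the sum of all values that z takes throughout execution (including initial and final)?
28

Values of z at each step:
Initial: z = 3
After step 1: z = 10
After step 2: z = 10
After step 3: z = 5
Sum = 3 + 10 + 10 + 5 = 28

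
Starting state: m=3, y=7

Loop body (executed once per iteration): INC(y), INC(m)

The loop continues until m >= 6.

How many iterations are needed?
3

Tracing iterations:
Initial: m=3, y=7
After iteration 1: m=4, y=8
After iteration 2: m=5, y=9
After iteration 3: m=6, y=10
m >= 6 now holds, so the loop exits after 3 iterations.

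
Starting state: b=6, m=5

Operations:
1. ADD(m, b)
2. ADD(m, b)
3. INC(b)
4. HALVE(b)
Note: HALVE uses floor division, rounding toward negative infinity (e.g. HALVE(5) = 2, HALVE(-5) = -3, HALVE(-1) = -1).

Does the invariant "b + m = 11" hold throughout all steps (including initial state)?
No, violated after step 1

The invariant is violated after step 1.

State at each step:
Initial: b=6, m=5
After step 1: b=6, m=11
After step 2: b=6, m=17
After step 3: b=7, m=17
After step 4: b=3, m=17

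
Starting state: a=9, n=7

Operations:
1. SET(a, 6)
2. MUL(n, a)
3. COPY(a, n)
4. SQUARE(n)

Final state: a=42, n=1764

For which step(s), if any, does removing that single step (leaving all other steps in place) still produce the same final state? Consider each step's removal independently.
None - removing any single step changes the final result

Testing removal of each single step:
Without step 1: final = a=63, n=3969 (different)
Without step 2: final = a=7, n=49 (different)
Without step 3: final = a=6, n=1764 (different)
Without step 4: final = a=42, n=42 (different)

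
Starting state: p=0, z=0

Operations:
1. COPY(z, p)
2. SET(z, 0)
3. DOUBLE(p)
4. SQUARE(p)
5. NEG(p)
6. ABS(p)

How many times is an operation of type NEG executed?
1

Counting NEG operations:
Step 5: NEG(p) ← NEG
Total: 1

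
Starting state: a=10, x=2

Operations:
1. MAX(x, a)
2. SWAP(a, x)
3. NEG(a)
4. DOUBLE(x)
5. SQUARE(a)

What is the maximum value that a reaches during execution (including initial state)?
100

Values of a at each step:
Initial: a = 10
After step 1: a = 10
After step 2: a = 10
After step 3: a = -10
After step 4: a = -10
After step 5: a = 100 ← maximum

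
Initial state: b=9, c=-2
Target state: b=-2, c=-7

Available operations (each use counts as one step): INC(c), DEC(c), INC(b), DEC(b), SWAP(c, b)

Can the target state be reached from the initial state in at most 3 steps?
No

The target state cannot be reached within 3 steps.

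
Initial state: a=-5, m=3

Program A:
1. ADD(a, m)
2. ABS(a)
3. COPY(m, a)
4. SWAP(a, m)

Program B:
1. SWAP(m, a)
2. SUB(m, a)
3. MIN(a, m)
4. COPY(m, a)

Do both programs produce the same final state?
No

Program A final state: a=2, m=2
Program B final state: a=-8, m=-8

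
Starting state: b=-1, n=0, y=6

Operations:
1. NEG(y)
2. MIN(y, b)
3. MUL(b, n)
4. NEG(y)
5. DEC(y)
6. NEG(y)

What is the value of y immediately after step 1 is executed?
y = -6

Tracing y through execution:
Initial: y = 6
After step 1 (NEG(y)): y = -6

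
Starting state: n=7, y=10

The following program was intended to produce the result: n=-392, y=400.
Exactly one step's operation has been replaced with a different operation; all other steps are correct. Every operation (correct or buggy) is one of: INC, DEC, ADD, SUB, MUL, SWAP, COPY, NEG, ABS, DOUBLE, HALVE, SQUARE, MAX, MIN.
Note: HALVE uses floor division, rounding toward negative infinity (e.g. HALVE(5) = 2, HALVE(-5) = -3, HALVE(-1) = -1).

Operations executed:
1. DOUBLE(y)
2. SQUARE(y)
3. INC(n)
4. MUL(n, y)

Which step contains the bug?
Step 4

Trace with buggy code:
Initial: n=7, y=10
After step 1: n=7, y=20
After step 2: n=7, y=400
After step 3: n=8, y=400
After step 4: n=3200, y=400
Actual final n=3200, y=400 ≠ expected n=-392, y=400.
Step 4 is the only position where a single-operation replacement can produce the expected result.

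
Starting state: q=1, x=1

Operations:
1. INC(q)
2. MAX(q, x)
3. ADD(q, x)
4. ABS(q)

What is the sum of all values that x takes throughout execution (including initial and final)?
5

Values of x at each step:
Initial: x = 1
After step 1: x = 1
After step 2: x = 1
After step 3: x = 1
After step 4: x = 1
Sum = 1 + 1 + 1 + 1 + 1 = 5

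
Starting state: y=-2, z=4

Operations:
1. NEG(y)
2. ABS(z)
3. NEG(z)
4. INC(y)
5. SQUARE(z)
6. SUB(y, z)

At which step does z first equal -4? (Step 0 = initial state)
Step 3

Tracing z:
Initial: z = 4
After step 1: z = 4
After step 2: z = 4
After step 3: z = -4 ← first occurrence
After step 4: z = -4
After step 5: z = 16
After step 6: z = 16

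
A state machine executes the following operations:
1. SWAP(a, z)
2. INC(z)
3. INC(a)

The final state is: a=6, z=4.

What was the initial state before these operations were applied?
a=3, z=5

Working backwards:
Final state: a=6, z=4
Before step 3 (INC(a)): a=5, z=4
Before step 2 (INC(z)): a=5, z=3
Before step 1 (SWAP(a, z)): a=3, z=5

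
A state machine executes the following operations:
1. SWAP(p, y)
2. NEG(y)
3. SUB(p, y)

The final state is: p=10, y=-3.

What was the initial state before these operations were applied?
p=3, y=7

Working backwards:
Final state: p=10, y=-3
Before step 3 (SUB(p, y)): p=7, y=-3
Before step 2 (NEG(y)): p=7, y=3
Before step 1 (SWAP(p, y)): p=3, y=7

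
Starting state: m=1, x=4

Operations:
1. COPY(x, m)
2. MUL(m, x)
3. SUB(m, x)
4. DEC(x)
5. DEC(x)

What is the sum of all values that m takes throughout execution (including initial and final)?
3

Values of m at each step:
Initial: m = 1
After step 1: m = 1
After step 2: m = 1
After step 3: m = 0
After step 4: m = 0
After step 5: m = 0
Sum = 1 + 1 + 1 + 0 + 0 + 0 = 3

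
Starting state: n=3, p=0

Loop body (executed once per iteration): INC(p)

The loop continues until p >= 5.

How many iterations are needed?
5

Tracing iterations:
Initial: n=3, p=0
After iteration 1: n=3, p=1
After iteration 2: n=3, p=2
After iteration 3: n=3, p=3
After iteration 4: n=3, p=4
After iteration 5: n=3, p=5
p >= 5 now holds, so the loop exits after 5 iterations.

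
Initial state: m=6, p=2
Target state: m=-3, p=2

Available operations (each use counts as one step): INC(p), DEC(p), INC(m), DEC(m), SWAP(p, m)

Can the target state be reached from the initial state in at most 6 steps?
No

The target state cannot be reached within 6 steps.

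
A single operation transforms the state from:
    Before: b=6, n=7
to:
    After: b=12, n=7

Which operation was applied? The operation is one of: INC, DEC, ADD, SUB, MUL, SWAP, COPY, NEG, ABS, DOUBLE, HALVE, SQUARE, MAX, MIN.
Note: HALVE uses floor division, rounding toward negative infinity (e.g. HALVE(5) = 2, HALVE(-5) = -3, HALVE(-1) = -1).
DOUBLE(b)

Analyzing the change:
Before: b=6, n=7
After: b=12, n=7
Variable b changed from 6 to 12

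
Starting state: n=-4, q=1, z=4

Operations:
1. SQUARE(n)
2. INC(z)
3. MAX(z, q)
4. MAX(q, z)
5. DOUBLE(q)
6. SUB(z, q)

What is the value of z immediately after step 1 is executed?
z = 4

Tracing z through execution:
Initial: z = 4
After step 1 (SQUARE(n)): z = 4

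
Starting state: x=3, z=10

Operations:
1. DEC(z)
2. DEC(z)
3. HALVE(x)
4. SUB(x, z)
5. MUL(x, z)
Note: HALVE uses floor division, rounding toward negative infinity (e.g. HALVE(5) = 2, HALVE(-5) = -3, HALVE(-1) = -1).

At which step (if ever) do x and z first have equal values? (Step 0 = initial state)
Never

x and z never become equal during execution.

Comparing values at each step:
Initial: x=3, z=10
After step 1: x=3, z=9
After step 2: x=3, z=8
After step 3: x=1, z=8
After step 4: x=-7, z=8
After step 5: x=-56, z=8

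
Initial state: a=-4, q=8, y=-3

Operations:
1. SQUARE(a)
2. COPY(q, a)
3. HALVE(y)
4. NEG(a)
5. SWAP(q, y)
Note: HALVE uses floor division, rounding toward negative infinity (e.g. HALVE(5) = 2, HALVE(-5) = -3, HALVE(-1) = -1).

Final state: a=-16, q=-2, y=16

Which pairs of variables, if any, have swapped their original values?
None

Comparing initial and final values:
a: -4 → -16
y: -3 → 16
q: 8 → -2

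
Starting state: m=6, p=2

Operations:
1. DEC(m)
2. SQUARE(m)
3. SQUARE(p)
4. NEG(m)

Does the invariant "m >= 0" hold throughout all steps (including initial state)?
No, violated after step 4

The invariant is violated after step 4.

State at each step:
Initial: m=6, p=2
After step 1: m=5, p=2
After step 2: m=25, p=2
After step 3: m=25, p=4
After step 4: m=-25, p=4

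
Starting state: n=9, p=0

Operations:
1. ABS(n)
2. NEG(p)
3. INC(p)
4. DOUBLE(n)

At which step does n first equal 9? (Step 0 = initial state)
Step 0

Tracing n:
Initial: n = 9 ← first occurrence
After step 1: n = 9
After step 2: n = 9
After step 3: n = 9
After step 4: n = 18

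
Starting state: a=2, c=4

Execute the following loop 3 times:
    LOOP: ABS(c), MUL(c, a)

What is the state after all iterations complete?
a=2, c=32

Iteration trace:
Start: a=2, c=4
After iteration 1: a=2, c=8
After iteration 2: a=2, c=16
After iteration 3: a=2, c=32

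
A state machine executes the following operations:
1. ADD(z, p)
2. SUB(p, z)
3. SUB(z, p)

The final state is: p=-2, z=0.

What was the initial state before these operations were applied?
p=-4, z=2

Working backwards:
Final state: p=-2, z=0
Before step 3 (SUB(z, p)): p=-2, z=-2
Before step 2 (SUB(p, z)): p=-4, z=-2
Before step 1 (ADD(z, p)): p=-4, z=2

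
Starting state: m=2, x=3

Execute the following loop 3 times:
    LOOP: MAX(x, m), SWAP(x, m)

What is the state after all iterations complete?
m=3, x=3

Iteration trace:
Start: m=2, x=3
After iteration 1: m=3, x=2
After iteration 2: m=3, x=3
After iteration 3: m=3, x=3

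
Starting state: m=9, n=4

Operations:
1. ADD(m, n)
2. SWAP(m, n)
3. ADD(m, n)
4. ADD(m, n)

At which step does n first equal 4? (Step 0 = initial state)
Step 0

Tracing n:
Initial: n = 4 ← first occurrence
After step 1: n = 4
After step 2: n = 13
After step 3: n = 13
After step 4: n = 13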